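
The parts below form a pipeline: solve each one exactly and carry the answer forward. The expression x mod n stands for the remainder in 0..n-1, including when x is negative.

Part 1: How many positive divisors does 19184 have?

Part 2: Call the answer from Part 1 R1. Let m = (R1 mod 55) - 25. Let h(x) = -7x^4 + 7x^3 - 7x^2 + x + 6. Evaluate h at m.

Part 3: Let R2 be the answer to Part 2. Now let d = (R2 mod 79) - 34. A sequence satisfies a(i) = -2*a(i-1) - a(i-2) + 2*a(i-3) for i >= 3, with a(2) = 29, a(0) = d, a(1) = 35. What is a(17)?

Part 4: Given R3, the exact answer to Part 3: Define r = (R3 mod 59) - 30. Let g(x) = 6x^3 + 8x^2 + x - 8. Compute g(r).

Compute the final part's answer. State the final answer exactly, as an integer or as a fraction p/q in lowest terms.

-27191

Part 1: 19184 = 2^4 * 11 * 109; number of divisors = (4+1) * (1+1) * (1+1) = 20; answer 20
Part 2: R1 = 20; m = -5; -7*(-5)^4 + 7*(-5)^3 - 7*(-5)^2 + 1*(-5)^1 + 6 = (-4375) + (-875) + (-175) + (-5) + (6) = -5424; answer -5424
Part 3: R2 = -5424; d = -7; a(3) = -2*(29) - 1*(35) + 2*(-7) = -107; iterating: a(3)=-107, a(4)=255, a(5)=-345, a(6)=221, a(7)=413, a(8)=-1737, a(9)=3503, a(10)=-4443, a(11)=1909, a(12)=7631, a(13)=-26057, a(14)=48301, a(15)=-55283, a(16)=10151, a(17)=131583; answer 131583
Part 4: R3 = 131583; r = -17; 6*(-17)^3 + 8*(-17)^2 + 1*(-17)^1 - 8 = (-29478) + (2312) + (-17) + (-8) = -27191; answer -27191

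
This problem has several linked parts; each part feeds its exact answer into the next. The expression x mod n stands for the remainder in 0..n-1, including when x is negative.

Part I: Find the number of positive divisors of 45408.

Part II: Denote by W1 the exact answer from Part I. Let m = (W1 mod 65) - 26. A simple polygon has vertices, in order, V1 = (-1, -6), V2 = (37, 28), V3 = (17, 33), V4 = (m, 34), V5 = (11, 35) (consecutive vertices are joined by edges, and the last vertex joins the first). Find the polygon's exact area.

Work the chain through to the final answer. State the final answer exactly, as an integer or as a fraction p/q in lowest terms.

Part I: 45408 = 2^5 * 3 * 11 * 43; number of divisors = (5+1) * (1+1) * (1+1) * (1+1) = 48; answer 48
Part II: W1 = 48; m = 22; cross terms: (-1*28 - 37*-6)=194, (37*33 - 17*28)=745, (17*34 - 22*33)=-148, (22*35 - 11*34)=396, (11*-6 - -1*35)=-31; twice the area = |1156| = 1156; area = 578; answer 578

578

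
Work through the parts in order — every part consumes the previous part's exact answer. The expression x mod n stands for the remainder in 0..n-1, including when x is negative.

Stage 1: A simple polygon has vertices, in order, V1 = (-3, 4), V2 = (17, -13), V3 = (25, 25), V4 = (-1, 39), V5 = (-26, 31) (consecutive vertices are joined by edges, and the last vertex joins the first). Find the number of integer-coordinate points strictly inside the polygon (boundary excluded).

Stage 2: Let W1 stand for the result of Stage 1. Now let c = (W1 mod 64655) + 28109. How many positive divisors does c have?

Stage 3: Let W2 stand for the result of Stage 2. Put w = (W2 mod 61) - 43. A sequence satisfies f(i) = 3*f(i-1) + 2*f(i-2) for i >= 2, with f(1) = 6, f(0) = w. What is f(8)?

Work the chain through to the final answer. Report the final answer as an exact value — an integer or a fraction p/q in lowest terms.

Stage 1: cross terms: (-3*-13 - 17*4)=-29, (17*25 - 25*-13)=750, (25*39 - -1*25)=1000, (-1*31 - -26*39)=983, (-26*4 - -3*31)=-11; twice the area = |2693| = 2693; area = 2693/2; boundary points = 1 + 2 + 2 + 1 + 1 = 7; strictly interior points = area - boundary/2 + 1 = 1344; answer 1344
Stage 2: W1 = 1344; c = 29453; 29453 is prime, so its only divisors are 1 and 29453; count = 2; answer 2
Stage 3: W2 = 2; w = -41; f(2) = 3*(6) + 2*(-41) = -64; iterating: f(2)=-64, f(3)=-180, f(4)=-668, f(5)=-2364, f(6)=-8428, f(7)=-30012, f(8)=-106892; answer -106892

-106892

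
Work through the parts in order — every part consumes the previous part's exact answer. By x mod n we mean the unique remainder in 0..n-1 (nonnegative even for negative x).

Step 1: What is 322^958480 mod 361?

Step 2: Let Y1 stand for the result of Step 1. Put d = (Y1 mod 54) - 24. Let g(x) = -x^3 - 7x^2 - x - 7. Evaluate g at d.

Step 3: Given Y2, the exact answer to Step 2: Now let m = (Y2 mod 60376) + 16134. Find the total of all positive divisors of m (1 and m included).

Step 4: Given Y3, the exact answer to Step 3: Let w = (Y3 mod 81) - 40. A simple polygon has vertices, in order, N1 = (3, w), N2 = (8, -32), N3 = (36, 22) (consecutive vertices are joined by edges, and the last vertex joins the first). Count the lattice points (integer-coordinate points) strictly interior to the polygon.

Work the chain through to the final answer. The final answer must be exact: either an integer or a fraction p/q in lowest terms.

988

Step 1: squarings mod 361: 322^1=322, 322^2=77, 322^4=153, 322^8=305, 322^16=248, 322^32=134, 322^64=267, 322^128=172, 322^256=343, 322^512=324, 322^1024=286, 322^2048=210, 322^4096=58, 322^8192=115, 322^16384=229, 322^32768=96, 322^65536=191, 322^131072=20, 322^262144=39, 322^524288=77; 322^958480 = 322^16 * 322^8192 * 322^32768 * 322^131072 * 322^262144 * 322^524288 = 229 (mod 361); answer 229
Step 2: Y1 = 229; d = -11; -1*(-11)^3 - 7*(-11)^2 - 1*(-11)^1 - 7 = (1331) + (-847) + (11) + (-7) = 488; answer 488
Step 3: Y2 = 488; m = 16622; 16622 = 2 * 8311; sigma = (1 + 2) * (1 + 8311) = 3 * 8312 = 24936; answer 24936
Step 4: Y3 = 24936; w = 29; cross terms: (3*-32 - 8*29)=-328, (8*22 - 36*-32)=1328, (36*29 - 3*22)=978; twice the area = |1978| = 1978; area = 989; boundary points = 1 + 2 + 1 = 4; strictly interior points = area - boundary/2 + 1 = 988; answer 988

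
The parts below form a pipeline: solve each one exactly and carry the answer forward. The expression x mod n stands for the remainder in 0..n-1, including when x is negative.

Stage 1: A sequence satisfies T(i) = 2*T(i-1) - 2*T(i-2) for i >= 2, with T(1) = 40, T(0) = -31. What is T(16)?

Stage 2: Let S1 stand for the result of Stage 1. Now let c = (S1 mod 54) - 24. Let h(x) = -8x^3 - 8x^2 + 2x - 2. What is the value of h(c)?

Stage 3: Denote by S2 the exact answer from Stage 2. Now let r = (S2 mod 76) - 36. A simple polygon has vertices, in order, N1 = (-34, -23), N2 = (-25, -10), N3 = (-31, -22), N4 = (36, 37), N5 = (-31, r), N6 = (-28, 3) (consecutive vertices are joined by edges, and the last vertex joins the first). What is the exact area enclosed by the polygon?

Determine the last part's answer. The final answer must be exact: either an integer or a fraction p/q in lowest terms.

Stage 1: T(2) = 2*(40) - 2*(-31) = 142; iterating: T(2)=142, T(3)=204, T(4)=124, T(5)=-160, T(6)=-568, T(7)=-816, T(8)=-496, T(9)=640, T(10)=2272, T(11)=3264, T(12)=1984, T(13)=-2560, T(14)=-9088, T(15)=-13056, T(16)=-7936; answer -7936
Stage 2: S1 = -7936; c = -22; -8*(-22)^3 - 8*(-22)^2 + 2*(-22)^1 - 2 = (85184) + (-3872) + (-44) + (-2) = 81266; answer 81266
Stage 3: S2 = 81266; r = -14; cross terms: (-34*-10 - -25*-23)=-235, (-25*-22 - -31*-10)=240, (-31*37 - 36*-22)=-355, (36*-14 - -31*37)=643, (-31*3 - -28*-14)=-485, (-28*-23 - -34*3)=746; twice the area = |554| = 554; area = 277; answer 277

277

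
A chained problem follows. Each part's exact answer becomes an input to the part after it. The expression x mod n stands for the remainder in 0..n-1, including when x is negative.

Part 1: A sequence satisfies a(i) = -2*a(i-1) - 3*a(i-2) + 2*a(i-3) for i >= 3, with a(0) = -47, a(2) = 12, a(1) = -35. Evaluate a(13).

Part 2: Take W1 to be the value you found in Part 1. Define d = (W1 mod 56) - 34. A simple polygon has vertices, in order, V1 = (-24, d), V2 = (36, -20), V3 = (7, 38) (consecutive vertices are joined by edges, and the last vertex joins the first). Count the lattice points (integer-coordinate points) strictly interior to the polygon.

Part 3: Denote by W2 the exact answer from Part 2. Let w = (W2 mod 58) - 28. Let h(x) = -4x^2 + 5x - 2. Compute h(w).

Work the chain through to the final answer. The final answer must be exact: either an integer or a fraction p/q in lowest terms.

-1

Part 1: a(3) = -2*(12) - 3*(-35) + 2*(-47) = -13; iterating: a(3)=-13, a(4)=-80, a(5)=223, a(6)=-232, a(7)=-365, a(8)=1872, a(9)=-3113, a(10)=-120, a(11)=13323, a(12)=-32512, a(13)=24815; answer 24815
Part 2: W1 = 24815; d = -27; cross terms: (-24*-20 - 36*-27)=1452, (36*38 - 7*-20)=1508, (7*-27 - -24*38)=723; twice the area = |3683| = 3683; area = 3683/2; boundary points = 1 + 29 + 1 = 31; strictly interior points = area - boundary/2 + 1 = 1827; answer 1827
Part 3: W2 = 1827; w = 1; -4*(1)^2 + 5*(1)^1 - 2 = (-4) + (5) + (-2) = -1; answer -1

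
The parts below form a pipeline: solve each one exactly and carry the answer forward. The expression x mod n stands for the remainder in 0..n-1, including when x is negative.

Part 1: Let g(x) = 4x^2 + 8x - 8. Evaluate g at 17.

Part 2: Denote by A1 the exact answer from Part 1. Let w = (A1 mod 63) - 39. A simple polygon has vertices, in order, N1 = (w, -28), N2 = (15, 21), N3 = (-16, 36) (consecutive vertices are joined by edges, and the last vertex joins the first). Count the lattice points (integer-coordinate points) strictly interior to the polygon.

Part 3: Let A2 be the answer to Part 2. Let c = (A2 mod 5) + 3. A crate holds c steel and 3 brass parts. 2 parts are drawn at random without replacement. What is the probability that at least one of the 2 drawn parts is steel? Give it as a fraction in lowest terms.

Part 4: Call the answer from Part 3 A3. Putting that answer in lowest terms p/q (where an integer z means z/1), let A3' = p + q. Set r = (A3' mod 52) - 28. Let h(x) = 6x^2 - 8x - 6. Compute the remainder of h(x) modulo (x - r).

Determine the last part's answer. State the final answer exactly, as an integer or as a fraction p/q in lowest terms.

-8

Part 1: 4*(17)^2 + 8*(17)^1 - 8 = (1156) + (136) + (-8) = 1284; answer 1284
Part 2: A1 = 1284; w = -15; cross terms: (-15*21 - 15*-28)=105, (15*36 - -16*21)=876, (-16*-28 - -15*36)=988; twice the area = |1969| = 1969; area = 1969/2; boundary points = 1 + 1 + 1 = 3; strictly interior points = area - boundary/2 + 1 = 984; answer 984
Part 3: A2 = 984; c = 7; total draws C(10,2) = 45; complement C(3,2) = 3; favorable 45 - 3 = 42; P = 14/15; answer 14/15
Part 4: A3 = 14/15; threaded value p + q = 29; r = 1; remainder = value at the root: 6*(1)^2 - 8*(1)^1 - 6 = (6) + (-8) + (-6) = -8; answer -8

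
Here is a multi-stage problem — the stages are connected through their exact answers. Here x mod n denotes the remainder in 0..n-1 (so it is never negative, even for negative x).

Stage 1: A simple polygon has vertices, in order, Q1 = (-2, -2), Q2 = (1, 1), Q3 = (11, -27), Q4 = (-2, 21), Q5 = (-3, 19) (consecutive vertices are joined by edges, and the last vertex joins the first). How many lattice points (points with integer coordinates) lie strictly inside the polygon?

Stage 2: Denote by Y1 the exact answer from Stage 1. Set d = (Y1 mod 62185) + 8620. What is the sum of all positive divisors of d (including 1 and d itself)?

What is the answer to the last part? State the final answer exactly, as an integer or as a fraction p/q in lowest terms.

14400

Stage 1: cross terms: (-2*1 - 1*-2)=0, (1*-27 - 11*1)=-38, (11*21 - -2*-27)=177, (-2*19 - -3*21)=25, (-3*-2 - -2*19)=44; twice the area = |208| = 208; area = 104; boundary points = 3 + 2 + 1 + 1 + 1 = 8; strictly interior points = area - boundary/2 + 1 = 101; answer 101
Stage 2: Y1 = 101; d = 8721; 8721 = 3^3 * 17 * 19; sigma = (1 + 3 + 9 + 27) * (1 + 17) * (1 + 19) = 40 * 18 * 20 = 14400; answer 14400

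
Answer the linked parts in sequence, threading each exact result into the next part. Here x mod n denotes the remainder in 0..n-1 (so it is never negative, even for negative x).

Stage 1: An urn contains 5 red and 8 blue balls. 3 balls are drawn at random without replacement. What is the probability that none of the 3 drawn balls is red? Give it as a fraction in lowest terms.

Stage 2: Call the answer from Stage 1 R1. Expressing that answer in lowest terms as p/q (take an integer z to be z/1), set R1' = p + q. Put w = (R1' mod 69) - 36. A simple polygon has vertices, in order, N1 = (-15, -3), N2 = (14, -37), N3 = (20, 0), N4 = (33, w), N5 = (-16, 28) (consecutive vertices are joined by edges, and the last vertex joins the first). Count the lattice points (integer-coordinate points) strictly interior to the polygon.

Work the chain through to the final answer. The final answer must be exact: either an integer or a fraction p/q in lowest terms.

1309

Stage 1: total draws C(13,3) = 286; favorable C(8,3) = 56; P = 28/143; answer 28/143
Stage 2: R1 = 28/143; threaded value p + q = 171; w = -3; cross terms: (-15*-37 - 14*-3)=597, (14*0 - 20*-37)=740, (20*-3 - 33*0)=-60, (33*28 - -16*-3)=876, (-16*-3 - -15*28)=468; twice the area = |2621| = 2621; area = 2621/2; boundary points = 1 + 1 + 1 + 1 + 1 = 5; strictly interior points = area - boundary/2 + 1 = 1309; answer 1309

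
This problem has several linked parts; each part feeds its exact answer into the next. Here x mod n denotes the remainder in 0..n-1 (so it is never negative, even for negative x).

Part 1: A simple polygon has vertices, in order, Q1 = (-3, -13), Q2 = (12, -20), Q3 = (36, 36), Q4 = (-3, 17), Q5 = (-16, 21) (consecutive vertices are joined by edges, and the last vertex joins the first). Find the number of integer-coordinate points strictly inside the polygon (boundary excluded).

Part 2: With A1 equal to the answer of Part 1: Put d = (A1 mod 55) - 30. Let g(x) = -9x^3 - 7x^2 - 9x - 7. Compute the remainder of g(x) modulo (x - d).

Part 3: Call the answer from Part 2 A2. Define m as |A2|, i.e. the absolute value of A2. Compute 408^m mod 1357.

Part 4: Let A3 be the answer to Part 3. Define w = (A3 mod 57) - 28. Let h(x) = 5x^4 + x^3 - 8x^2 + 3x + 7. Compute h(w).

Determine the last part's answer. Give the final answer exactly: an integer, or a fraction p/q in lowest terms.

0

Part 1: cross terms: (-3*-20 - 12*-13)=216, (12*36 - 36*-20)=1152, (36*17 - -3*36)=720, (-3*21 - -16*17)=209, (-16*-13 - -3*21)=271; twice the area = |2568| = 2568; area = 1284; boundary points = 1 + 8 + 1 + 1 + 1 = 12; strictly interior points = area - boundary/2 + 1 = 1279; answer 1279
Part 2: A1 = 1279; d = -16; remainder = value at the root: -9*(-16)^3 - 7*(-16)^2 - 9*(-16)^1 - 7 = (36864) + (-1792) + (144) + (-7) = 35209; answer 35209
Part 3: A2 = 35209; m = 35209; squarings mod 1357: 408^1=408, 408^2=910, 408^4=330, 408^8=340, 408^16=255, 408^32=1246, 408^64=108, 408^128=808, 408^256=147, 408^512=1254, 408^1024=1110, 408^2048=1301, 408^4096=422, 408^8192=317, 408^16384=71, 408^32768=970; 408^35209 = 408^1 * 408^8 * 408^128 * 408^256 * 408^2048 * 408^32768 = 996 (mod 1357); answer 996
Part 4: A3 = 996; w = -1; 5*(-1)^4 + 1*(-1)^3 - 8*(-1)^2 + 3*(-1)^1 + 7 = (5) + (-1) + (-8) + (-3) + (7) = 0; answer 0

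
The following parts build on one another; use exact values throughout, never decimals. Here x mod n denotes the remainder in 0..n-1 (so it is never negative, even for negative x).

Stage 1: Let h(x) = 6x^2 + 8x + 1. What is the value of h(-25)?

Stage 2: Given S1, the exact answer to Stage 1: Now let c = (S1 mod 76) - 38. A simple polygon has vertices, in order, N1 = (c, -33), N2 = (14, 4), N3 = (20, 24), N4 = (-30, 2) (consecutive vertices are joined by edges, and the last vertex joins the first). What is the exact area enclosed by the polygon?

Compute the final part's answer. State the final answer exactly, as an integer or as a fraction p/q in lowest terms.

Stage 1: 6*(-25)^2 + 8*(-25)^1 + 1 = (3750) + (-200) + (1) = 3551; answer 3551
Stage 2: S1 = 3551; c = 17; cross terms: (17*4 - 14*-33)=530, (14*24 - 20*4)=256, (20*2 - -30*24)=760, (-30*-33 - 17*2)=956; twice the area = |2502| = 2502; area = 1251; answer 1251

1251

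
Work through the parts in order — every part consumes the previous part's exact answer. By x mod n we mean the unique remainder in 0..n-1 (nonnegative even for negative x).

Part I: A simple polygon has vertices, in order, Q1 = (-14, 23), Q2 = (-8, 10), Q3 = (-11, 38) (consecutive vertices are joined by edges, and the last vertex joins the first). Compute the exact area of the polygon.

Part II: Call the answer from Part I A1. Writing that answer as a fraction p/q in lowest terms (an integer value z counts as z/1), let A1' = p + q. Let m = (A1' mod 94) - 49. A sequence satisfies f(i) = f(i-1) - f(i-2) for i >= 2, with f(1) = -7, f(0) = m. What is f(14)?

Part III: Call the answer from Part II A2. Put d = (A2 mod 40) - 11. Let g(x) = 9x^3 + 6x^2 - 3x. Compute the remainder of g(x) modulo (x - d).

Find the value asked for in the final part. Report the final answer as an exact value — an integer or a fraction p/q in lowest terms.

Part I: cross terms: (-14*10 - -8*23)=44, (-8*38 - -11*10)=-194, (-11*23 - -14*38)=279; twice the area = |129| = 129; area = 129/2; answer 129/2
Part II: A1 = 129/2; threaded value p + q = 131; m = -12; f(2) = 1*(-7) - 1*(-12) = 5; iterating: f(2)=5, f(3)=12, f(4)=7, f(5)=-5, f(6)=-12, f(7)=-7, f(8)=5, f(9)=12, f(10)=7, f(11)=-5, f(12)=-12, f(13)=-7, f(14)=5; answer 5
Part III: A2 = 5; d = -6; remainder = value at the root: 9*(-6)^3 + 6*(-6)^2 - 3*(-6)^1 = (-1944) + (216) + (18) = -1710; answer -1710

-1710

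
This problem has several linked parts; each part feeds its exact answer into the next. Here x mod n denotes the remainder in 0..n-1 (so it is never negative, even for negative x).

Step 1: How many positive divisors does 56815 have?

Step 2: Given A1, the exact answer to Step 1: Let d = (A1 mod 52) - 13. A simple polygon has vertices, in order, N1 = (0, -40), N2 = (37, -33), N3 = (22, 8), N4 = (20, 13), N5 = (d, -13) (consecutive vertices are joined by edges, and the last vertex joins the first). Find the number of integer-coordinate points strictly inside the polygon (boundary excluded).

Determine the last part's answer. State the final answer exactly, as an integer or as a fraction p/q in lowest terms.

1315

Step 1: 56815 = 5 * 11 * 1033; number of divisors = (1+1) * (1+1) * (1+1) = 8; answer 8
Step 2: A1 = 8; d = -5; cross terms: (0*-33 - 37*-40)=1480, (37*8 - 22*-33)=1022, (22*13 - 20*8)=126, (20*-13 - -5*13)=-195, (-5*-40 - 0*-13)=200; twice the area = |2633| = 2633; area = 2633/2; boundary points = 1 + 1 + 1 + 1 + 1 = 5; strictly interior points = area - boundary/2 + 1 = 1315; answer 1315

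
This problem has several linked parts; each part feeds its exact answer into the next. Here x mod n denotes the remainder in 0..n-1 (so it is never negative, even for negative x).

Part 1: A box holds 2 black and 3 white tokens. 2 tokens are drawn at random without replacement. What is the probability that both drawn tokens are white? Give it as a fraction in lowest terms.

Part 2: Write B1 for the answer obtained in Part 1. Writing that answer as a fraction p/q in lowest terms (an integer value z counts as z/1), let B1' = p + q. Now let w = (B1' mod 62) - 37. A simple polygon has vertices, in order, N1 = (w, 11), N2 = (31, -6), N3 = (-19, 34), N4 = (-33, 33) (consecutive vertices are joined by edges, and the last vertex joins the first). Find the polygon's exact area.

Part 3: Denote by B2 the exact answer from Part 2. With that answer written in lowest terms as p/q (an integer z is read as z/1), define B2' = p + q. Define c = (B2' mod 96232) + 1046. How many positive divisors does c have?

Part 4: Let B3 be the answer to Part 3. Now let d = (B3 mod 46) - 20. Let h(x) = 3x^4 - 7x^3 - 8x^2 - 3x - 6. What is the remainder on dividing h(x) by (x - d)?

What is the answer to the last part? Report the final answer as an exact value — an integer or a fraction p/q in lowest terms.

73182

Part 1: total draws C(5,2) = 10; favorable C(3,2) = 3; P = 3/10; answer 3/10
Part 2: B1 = 3/10; threaded value p + q = 13; w = -24; cross terms: (-24*-6 - 31*11)=-197, (31*34 - -19*-6)=940, (-19*33 - -33*34)=495, (-33*11 - -24*33)=429; twice the area = |1667| = 1667; area = 1667/2; answer 1667/2
Part 3: B2 = 1667/2; threaded value p + q = 1669; c = 2715; 2715 = 3 * 5 * 181; number of divisors = (1+1) * (1+1) * (1+1) = 8; answer 8
Part 4: B3 = 8; d = -12; remainder = value at the root: 3*(-12)^4 - 7*(-12)^3 - 8*(-12)^2 - 3*(-12)^1 - 6 = (62208) + (12096) + (-1152) + (36) + (-6) = 73182; answer 73182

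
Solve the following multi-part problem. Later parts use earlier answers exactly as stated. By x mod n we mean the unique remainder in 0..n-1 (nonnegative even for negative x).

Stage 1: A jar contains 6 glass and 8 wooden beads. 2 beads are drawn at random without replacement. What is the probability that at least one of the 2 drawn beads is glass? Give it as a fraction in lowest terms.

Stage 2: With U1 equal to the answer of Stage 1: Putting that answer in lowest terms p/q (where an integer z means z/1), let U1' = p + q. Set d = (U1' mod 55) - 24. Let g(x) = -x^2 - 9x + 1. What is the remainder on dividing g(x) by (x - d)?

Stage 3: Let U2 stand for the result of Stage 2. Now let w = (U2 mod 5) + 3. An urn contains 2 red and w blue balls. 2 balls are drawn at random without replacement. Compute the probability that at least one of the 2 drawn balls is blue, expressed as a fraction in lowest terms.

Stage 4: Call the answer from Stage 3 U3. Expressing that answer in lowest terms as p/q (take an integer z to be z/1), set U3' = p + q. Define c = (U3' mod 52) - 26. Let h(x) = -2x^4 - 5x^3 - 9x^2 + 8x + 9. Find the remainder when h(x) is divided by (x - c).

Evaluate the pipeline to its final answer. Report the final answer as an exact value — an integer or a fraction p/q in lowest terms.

Stage 1: total draws C(14,2) = 91; complement C(8,2) = 28; favorable 91 - 28 = 63; P = 9/13; answer 9/13
Stage 2: U1 = 9/13; threaded value p + q = 22; d = -2; remainder = value at the root: -1*(-2)^2 - 9*(-2)^1 + 1 = (-4) + (18) + (1) = 15; answer 15
Stage 3: U2 = 15; w = 3; total draws C(5,2) = 10; complement C(2,2) = 1; favorable 10 - 1 = 9; P = 9/10; answer 9/10
Stage 4: U3 = 9/10; threaded value p + q = 19; c = -7; remainder = value at the root: -2*(-7)^4 - 5*(-7)^3 - 9*(-7)^2 + 8*(-7)^1 + 9 = (-4802) + (1715) + (-441) + (-56) + (9) = -3575; answer -3575

-3575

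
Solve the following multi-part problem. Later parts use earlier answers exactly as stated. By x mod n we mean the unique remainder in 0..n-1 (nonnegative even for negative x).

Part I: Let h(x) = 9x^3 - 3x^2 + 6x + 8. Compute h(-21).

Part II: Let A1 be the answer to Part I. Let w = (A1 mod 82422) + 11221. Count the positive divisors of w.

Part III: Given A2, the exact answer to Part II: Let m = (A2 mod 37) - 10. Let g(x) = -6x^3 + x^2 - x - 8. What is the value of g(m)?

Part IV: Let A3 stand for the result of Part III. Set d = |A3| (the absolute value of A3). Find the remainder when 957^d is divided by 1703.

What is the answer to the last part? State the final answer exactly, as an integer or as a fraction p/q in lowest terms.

Part I: 9*(-21)^3 - 3*(-21)^2 + 6*(-21)^1 + 8 = (-83349) + (-1323) + (-126) + (8) = -84790; answer -84790
Part II: A1 = -84790; w = 91275; 91275 = 3 * 5^2 * 1217; number of divisors = (1+1) * (2+1) * (1+1) = 12; answer 12
Part III: A2 = 12; m = 2; -6*(2)^3 + 1*(2)^2 - 1*(2)^1 - 8 = (-48) + (4) + (-2) + (-8) = -54; answer -54
Part IV: A3 = -54; d = 54; squarings mod 1703: 957^1=957, 957^2=1338, 957^4=391, 957^8=1314, 957^16=1457, 957^32=911; 957^54 = 957^2 * 957^4 * 957^16 * 957^32 = 922 (mod 1703); answer 922

922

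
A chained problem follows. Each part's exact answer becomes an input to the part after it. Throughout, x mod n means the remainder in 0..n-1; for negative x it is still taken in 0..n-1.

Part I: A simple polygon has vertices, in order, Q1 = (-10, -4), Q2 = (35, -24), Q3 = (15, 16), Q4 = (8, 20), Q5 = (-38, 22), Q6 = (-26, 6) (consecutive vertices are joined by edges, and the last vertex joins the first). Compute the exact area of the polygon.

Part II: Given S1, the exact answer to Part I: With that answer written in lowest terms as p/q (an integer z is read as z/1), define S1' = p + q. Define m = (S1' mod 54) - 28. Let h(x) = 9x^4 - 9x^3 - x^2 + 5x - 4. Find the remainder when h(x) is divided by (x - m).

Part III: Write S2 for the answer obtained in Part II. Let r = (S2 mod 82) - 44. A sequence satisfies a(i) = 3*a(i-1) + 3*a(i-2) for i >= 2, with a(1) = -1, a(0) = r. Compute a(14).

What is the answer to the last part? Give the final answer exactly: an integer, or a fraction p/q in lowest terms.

Part I: cross terms: (-10*-24 - 35*-4)=380, (35*16 - 15*-24)=920, (15*20 - 8*16)=172, (8*22 - -38*20)=936, (-38*6 - -26*22)=344, (-26*-4 - -10*6)=164; twice the area = |2916| = 2916; area = 1458; answer 1458
Part II: S1 = 1458; threaded value p + q = 1459; m = -27; remainder = value at the root: 9*(-27)^4 - 9*(-27)^3 - 1*(-27)^2 + 5*(-27)^1 - 4 = (4782969) + (177147) + (-729) + (-135) + (-4) = 4959248; answer 4959248
Part III: S2 = 4959248; r = 8; a(2) = 3*(-1) + 3*(8) = 21; iterating: a(2)=21, a(3)=60, a(4)=243, a(5)=909, a(6)=3456, a(7)=13095, a(8)=49653, a(9)=188244, a(10)=713691, a(11)=2705805, a(12)=10258488, a(13)=38892879, a(14)=147454101; answer 147454101

147454101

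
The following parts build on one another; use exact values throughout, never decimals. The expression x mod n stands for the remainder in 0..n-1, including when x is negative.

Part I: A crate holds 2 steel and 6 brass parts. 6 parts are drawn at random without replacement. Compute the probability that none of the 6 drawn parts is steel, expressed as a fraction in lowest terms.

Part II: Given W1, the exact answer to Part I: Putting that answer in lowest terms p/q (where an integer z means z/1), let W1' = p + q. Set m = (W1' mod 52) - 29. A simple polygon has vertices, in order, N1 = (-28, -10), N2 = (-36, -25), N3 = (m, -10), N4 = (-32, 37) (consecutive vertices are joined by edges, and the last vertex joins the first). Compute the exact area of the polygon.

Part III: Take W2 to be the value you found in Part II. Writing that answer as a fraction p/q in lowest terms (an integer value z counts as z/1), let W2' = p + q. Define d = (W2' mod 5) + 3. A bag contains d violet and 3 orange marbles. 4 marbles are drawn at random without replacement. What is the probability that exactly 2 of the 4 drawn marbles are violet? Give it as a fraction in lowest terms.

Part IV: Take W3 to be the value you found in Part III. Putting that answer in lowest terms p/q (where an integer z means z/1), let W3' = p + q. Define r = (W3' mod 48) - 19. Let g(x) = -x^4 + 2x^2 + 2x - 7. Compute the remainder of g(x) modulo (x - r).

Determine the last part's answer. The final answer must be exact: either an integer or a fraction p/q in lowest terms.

Part I: total draws C(8,6) = 28; favorable C(6,6) = 1; P = 1/28; answer 1/28
Part II: W1 = 1/28; threaded value p + q = 29; m = 0; cross terms: (-28*-25 - -36*-10)=340, (-36*-10 - 0*-25)=360, (0*37 - -32*-10)=-320, (-32*-10 - -28*37)=1356; twice the area = |1736| = 1736; area = 868; answer 868
Part III: W2 = 868; threaded value p + q = 869; d = 7; total draws C(10,4) = 210; favorable C(7,2)*C(3,2) = 63; P = 3/10; answer 3/10
Part IV: W3 = 3/10; threaded value p + q = 13; r = -6; remainder = value at the root: -1*(-6)^4 + 2*(-6)^2 + 2*(-6)^1 - 7 = (-1296) + (72) + (-12) + (-7) = -1243; answer -1243

-1243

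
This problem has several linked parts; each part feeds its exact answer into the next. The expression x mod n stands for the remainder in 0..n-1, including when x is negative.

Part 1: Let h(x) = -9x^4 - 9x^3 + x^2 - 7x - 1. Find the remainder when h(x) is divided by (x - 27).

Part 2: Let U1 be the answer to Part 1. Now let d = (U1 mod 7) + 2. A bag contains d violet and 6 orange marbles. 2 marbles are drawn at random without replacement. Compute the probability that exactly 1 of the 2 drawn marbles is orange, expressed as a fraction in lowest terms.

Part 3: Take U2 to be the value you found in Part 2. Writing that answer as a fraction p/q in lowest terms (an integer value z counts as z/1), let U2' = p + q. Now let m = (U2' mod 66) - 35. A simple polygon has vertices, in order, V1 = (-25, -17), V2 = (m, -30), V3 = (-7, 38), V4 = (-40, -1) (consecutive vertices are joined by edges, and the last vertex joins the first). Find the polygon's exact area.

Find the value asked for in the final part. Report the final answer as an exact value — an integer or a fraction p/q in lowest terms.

Part 1: remainder = value at the root: -9*(27)^4 - 9*(27)^3 + 1*(27)^2 - 7*(27)^1 - 1 = (-4782969) + (-177147) + (729) + (-189) + (-1) = -4959577; answer -4959577
Part 2: U1 = -4959577; d = 2; total draws C(8,2) = 28; favorable C(6,1)*C(2,1) = 12; P = 3/7; answer 3/7
Part 3: U2 = 3/7; threaded value p + q = 10; m = -25; cross terms: (-25*-30 - -25*-17)=325, (-25*38 - -7*-30)=-1160, (-7*-1 - -40*38)=1527, (-40*-17 - -25*-1)=655; twice the area = |1347| = 1347; area = 1347/2; answer 1347/2

1347/2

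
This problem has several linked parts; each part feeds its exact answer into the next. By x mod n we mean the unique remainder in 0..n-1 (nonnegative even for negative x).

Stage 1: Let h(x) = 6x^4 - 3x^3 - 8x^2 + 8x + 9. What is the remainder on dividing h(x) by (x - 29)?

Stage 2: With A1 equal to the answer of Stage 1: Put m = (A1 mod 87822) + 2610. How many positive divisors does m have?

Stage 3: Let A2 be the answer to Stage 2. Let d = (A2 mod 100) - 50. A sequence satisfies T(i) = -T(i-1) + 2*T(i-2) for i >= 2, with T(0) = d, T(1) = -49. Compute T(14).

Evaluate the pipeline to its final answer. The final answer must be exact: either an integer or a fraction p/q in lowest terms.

125577

Stage 1: remainder = value at the root: 6*(29)^4 - 3*(29)^3 - 8*(29)^2 + 8*(29)^1 + 9 = (4243686) + (-73167) + (-6728) + (232) + (9) = 4164032; answer 4164032
Stage 2: A1 = 4164032; m = 39008; 39008 = 2^5 * 23 * 53; number of divisors = (5+1) * (1+1) * (1+1) = 24; answer 24
Stage 3: A2 = 24; d = -26; T(2) = -1*(-49) + 2*(-26) = -3; iterating: T(2)=-3, T(3)=-95, T(4)=89, T(5)=-279, T(6)=457, T(7)=-1015, T(8)=1929, T(9)=-3959, T(10)=7817, T(11)=-15735, T(12)=31369, T(13)=-62839, T(14)=125577; answer 125577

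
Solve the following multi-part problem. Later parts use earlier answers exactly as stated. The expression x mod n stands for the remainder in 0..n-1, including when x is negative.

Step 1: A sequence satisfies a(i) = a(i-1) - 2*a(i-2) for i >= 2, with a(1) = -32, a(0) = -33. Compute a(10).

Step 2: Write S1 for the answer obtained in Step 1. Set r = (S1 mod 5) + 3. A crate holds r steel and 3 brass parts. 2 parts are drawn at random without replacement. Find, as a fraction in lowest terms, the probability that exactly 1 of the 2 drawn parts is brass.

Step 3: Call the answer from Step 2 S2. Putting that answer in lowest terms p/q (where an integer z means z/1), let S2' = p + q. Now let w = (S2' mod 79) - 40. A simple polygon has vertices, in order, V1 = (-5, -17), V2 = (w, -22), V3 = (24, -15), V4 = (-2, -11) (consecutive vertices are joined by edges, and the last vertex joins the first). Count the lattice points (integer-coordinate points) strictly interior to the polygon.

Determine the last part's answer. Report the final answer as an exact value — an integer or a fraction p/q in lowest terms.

124

Step 1: a(2) = 1*(-32) - 2*(-33) = 34; iterating: a(2)=34, a(3)=98, a(4)=30, a(5)=-166, a(6)=-226, a(7)=106, a(8)=558, a(9)=346, a(10)=-770; answer -770
Step 2: S1 = -770; r = 3; total draws C(6,2) = 15; favorable C(3,1)*C(3,1) = 9; P = 3/5; answer 3/5
Step 3: S2 = 3/5; threaded value p + q = 8; w = -32; cross terms: (-5*-22 - -32*-17)=-434, (-32*-15 - 24*-22)=1008, (24*-11 - -2*-15)=-294, (-2*-17 - -5*-11)=-21; twice the area = |259| = 259; area = 259/2; boundary points = 1 + 7 + 2 + 3 = 13; strictly interior points = area - boundary/2 + 1 = 124; answer 124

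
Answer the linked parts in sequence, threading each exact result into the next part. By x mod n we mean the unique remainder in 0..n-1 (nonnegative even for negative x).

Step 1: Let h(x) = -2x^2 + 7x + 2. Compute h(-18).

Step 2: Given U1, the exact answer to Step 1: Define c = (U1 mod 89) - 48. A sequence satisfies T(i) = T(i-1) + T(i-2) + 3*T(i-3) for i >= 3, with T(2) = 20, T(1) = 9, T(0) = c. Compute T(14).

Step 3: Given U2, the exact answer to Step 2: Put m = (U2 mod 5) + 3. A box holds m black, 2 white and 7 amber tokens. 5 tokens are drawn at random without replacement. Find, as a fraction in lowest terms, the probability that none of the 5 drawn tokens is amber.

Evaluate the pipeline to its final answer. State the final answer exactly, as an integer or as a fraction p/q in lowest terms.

Step 1: -2*(-18)^2 + 7*(-18)^1 + 2 = (-648) + (-126) + (2) = -772; answer -772
Step 2: U1 = -772; c = -19; T(3) = 1*(20) + 1*(9) + 3*(-19) = -28; iterating: T(3)=-28, T(4)=19, T(5)=51, T(6)=-14, T(7)=94, T(8)=233, T(9)=285, T(10)=800, T(11)=1784, T(12)=3439, T(13)=7623, T(14)=16414; answer 16414
Step 3: U2 = 16414; m = 7; total draws C(16,5) = 4368; favorable C(9,5) = 126; P = 3/104; answer 3/104

3/104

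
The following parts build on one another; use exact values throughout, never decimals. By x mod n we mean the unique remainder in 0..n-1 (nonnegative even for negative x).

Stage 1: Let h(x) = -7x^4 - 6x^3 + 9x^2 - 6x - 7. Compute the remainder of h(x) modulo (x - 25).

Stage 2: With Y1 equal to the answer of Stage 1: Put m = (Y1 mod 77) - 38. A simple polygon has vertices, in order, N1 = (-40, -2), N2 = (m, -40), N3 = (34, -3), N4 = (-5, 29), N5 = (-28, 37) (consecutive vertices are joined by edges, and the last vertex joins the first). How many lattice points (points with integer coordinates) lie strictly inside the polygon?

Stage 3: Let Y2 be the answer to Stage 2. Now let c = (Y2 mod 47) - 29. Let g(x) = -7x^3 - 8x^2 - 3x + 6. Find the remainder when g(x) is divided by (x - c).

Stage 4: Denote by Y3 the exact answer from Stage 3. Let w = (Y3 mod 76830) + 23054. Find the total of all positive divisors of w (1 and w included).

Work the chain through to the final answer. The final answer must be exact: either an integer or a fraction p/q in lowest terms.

131040

Stage 1: remainder = value at the root: -7*(25)^4 - 6*(25)^3 + 9*(25)^2 - 6*(25)^1 - 7 = (-2734375) + (-93750) + (5625) + (-150) + (-7) = -2822657; answer -2822657
Stage 2: Y1 = -2822657; m = -29; cross terms: (-40*-40 - -29*-2)=1542, (-29*-3 - 34*-40)=1447, (34*29 - -5*-3)=971, (-5*37 - -28*29)=627, (-28*-2 - -40*37)=1536; twice the area = |6123| = 6123; area = 6123/2; boundary points = 1 + 1 + 1 + 1 + 3 = 7; strictly interior points = area - boundary/2 + 1 = 3059; answer 3059
Stage 3: Y2 = 3059; c = -25; remainder = value at the root: -7*(-25)^3 - 8*(-25)^2 - 3*(-25)^1 + 6 = (109375) + (-5000) + (75) + (6) = 104456; answer 104456
Stage 4: Y3 = 104456; w = 50680; 50680 = 2^3 * 5 * 7 * 181; sigma = (1 + 2 + 4 + 8) * (1 + 5) * (1 + 7) * (1 + 181) = 15 * 6 * 8 * 182 = 131040; answer 131040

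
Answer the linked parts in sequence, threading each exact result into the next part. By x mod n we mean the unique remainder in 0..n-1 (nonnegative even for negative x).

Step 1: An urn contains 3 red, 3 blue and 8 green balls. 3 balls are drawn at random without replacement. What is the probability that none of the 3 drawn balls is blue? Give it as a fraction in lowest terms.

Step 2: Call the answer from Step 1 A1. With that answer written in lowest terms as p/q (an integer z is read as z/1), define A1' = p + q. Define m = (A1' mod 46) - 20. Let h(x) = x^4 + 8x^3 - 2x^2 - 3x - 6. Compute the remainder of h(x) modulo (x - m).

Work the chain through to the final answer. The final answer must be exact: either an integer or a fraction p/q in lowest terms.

Step 1: total draws C(14,3) = 364; favorable C(11,3) = 165; P = 165/364; answer 165/364
Step 2: A1 = 165/364; threaded value p + q = 529; m = 3; remainder = value at the root: 1*(3)^4 + 8*(3)^3 - 2*(3)^2 - 3*(3)^1 - 6 = (81) + (216) + (-18) + (-9) + (-6) = 264; answer 264

264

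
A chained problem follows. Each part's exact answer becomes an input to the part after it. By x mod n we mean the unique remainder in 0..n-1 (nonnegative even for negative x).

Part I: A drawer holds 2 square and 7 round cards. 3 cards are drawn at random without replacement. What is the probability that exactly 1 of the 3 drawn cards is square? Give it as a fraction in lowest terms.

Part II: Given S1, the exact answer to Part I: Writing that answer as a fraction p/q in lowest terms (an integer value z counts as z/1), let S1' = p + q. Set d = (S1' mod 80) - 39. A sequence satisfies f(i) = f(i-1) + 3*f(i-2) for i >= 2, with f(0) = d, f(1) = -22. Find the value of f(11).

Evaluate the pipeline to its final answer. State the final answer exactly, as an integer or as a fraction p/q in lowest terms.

-184198

Part I: total draws C(9,3) = 84; favorable C(2,1)*C(7,2) = 42; P = 1/2; answer 1/2
Part II: S1 = 1/2; threaded value p + q = 3; d = -36; f(2) = 1*(-22) + 3*(-36) = -130; iterating: f(2)=-130, f(3)=-196, f(4)=-586, f(5)=-1174, f(6)=-2932, f(7)=-6454, f(8)=-15250, f(9)=-34612, f(10)=-80362, f(11)=-184198; answer -184198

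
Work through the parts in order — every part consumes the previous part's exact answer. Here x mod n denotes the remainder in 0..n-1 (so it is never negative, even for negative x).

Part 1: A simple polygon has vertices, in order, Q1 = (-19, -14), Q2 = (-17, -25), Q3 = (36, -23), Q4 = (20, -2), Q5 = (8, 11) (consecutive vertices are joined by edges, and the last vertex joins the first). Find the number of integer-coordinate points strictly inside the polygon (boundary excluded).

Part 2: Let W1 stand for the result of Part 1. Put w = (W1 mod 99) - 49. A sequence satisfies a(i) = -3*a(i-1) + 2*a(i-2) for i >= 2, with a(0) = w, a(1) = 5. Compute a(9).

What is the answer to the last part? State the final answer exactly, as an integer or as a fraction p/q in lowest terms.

300185

Part 1: cross terms: (-19*-25 - -17*-14)=237, (-17*-23 - 36*-25)=1291, (36*-2 - 20*-23)=388, (20*11 - 8*-2)=236, (8*-14 - -19*11)=97; twice the area = |2249| = 2249; area = 2249/2; boundary points = 1 + 1 + 1 + 1 + 1 = 5; strictly interior points = area - boundary/2 + 1 = 1123; answer 1123
Part 2: W1 = 1123; w = -15; a(2) = -3*(5) + 2*(-15) = -45; iterating: a(2)=-45, a(3)=145, a(4)=-525, a(5)=1865, a(6)=-6645, a(7)=23665, a(8)=-84285, a(9)=300185; answer 300185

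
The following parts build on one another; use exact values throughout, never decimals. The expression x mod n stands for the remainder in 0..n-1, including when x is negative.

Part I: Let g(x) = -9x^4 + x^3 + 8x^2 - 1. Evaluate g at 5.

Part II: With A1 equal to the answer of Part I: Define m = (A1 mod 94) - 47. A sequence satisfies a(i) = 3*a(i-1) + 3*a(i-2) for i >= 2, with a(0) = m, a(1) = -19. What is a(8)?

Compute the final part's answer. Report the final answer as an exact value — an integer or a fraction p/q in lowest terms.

Part I: -9*(5)^4 + 1*(5)^3 + 8*(5)^2 - 1 = (-5625) + (125) + (200) + (-1) = -5301; answer -5301
Part II: A1 = -5301; m = 10; a(2) = 3*(-19) + 3*(10) = -27; iterating: a(2)=-27, a(3)=-138, a(4)=-495, a(5)=-1899, a(6)=-7182, a(7)=-27243, a(8)=-103275; answer -103275

-103275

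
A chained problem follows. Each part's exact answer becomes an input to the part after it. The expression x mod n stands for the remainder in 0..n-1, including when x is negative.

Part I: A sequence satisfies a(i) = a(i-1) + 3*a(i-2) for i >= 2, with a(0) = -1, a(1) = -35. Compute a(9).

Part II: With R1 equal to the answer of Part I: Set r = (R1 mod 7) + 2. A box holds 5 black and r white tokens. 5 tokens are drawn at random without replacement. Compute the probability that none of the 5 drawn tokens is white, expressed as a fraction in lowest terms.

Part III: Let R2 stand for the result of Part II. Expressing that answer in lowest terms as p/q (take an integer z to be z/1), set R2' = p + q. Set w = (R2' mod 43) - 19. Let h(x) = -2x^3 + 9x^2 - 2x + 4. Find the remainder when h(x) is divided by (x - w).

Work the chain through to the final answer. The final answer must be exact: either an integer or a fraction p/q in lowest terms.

Part I: a(2) = 1*(-35) + 3*(-1) = -38; iterating: a(2)=-38, a(3)=-143, a(4)=-257, a(5)=-686, a(6)=-1457, a(7)=-3515, a(8)=-7886, a(9)=-18431; answer -18431
Part II: R1 = -18431; r = 2; total draws C(7,5) = 21; favorable C(5,5) = 1; P = 1/21; answer 1/21
Part III: R2 = 1/21; threaded value p + q = 22; w = 3; remainder = value at the root: -2*(3)^3 + 9*(3)^2 - 2*(3)^1 + 4 = (-54) + (81) + (-6) + (4) = 25; answer 25

25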